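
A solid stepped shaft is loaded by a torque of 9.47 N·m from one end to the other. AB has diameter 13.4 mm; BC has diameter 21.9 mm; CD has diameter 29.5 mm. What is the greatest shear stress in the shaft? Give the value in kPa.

Under the same torque, τ_max = 16T/(πd³) is largest where d is smallest — segment AB (d = 13.4 mm).
τ_max = 16·9.470/(π·(0.0134)³) = 2.004×10^7 Pa.

20000 kPa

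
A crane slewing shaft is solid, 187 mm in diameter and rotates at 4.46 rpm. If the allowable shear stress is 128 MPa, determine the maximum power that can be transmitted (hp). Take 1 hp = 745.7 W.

103 hp

J = πd⁴/32 = π(0.187)⁴/32 = 1.201×10^-4 m⁴.
T_max = τ_allow·J/r = 1.28×10^8 × 1.201×10^-4 / 0.0935 = 164300 N·m.
ω = 2π·4.46/60 = 0.4671 rad/s, so P_max = T_max·ω = 7.676×10^4 W.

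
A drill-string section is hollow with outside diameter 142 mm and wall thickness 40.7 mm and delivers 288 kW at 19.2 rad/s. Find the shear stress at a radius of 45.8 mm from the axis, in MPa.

17.8 MPa

ω = 19.2 rad/s, so T = P/ω = 288×10³ / 19.20 = 15000 N·m.
J = π(d_o⁴ − d_i⁴)/32 = π(0.142⁴ − 0.0606⁴)/32 = 3.859×10^-5 m⁴.
Shear stress varies linearly with radius: τ = T·r/J = 15000 × 0.0458 / 3.859×10^-5 = 1.780×10^7 Pa.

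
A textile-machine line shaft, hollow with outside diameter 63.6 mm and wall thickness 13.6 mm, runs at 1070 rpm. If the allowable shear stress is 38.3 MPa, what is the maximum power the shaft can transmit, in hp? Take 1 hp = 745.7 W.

J = π(d_o⁴ − d_i⁴)/32 = π(0.0636⁴ − 0.0364⁴)/32 = 1.434×10^-6 m⁴.
T_max = τ_allow·J/r = 3.83×10^7 × 1.434×10^-6 / 0.0318 = 1727 N·m.
ω = 2π·1070/60 = 112.1 rad/s, so P_max = T_max·ω = 1.935×10^5 W.

260 hp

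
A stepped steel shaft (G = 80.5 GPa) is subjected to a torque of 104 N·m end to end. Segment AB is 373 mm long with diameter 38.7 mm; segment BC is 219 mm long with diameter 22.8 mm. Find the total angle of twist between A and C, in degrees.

0.736°

J_AB = π(0.0387)⁴/32 = 2.20×10^-7 m⁴; J_BC = π(0.0228)⁴/32 = 2.65×10^-8 m⁴.
θ = (T/G)·Σ L_i/J_i = (104.0/80.5×10⁹)·(0.373/2.20×10^-7 + 0.219/2.65×10^-8) = 0.01285 rad.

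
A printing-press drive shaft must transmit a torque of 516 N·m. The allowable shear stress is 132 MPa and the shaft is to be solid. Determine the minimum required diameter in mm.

27.1 mm

For a solid shaft τ_max = 16T/(πd³), so d = (16T/(π τ_allow))^(1/3) = (16·516.0/(π·1.32×10^8))^(1/3) = 0.02710 m.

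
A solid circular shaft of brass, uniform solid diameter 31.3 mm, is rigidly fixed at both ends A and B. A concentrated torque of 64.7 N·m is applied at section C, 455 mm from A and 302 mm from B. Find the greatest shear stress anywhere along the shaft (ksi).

0.937 ksi

With uniform GJ and both ends fixed, compatibility θ_AC = θ_CB gives T_A·a = T_B·b, together with T_A + T_B = T₀.
T_A = T₀·b/(a+b) = 64.70·302/757.0 = 25.81 N·m; T_B = 38.89 N·m.
τ in each portion: τ_AC = 4.29×10^6 Pa, τ_CB = 6.46×10^6 Pa; maximum is in CB.
τ_max = T_CB·r/J = 38.89·0.0157/9.42×10^-8 = 6.459×10^6 Pa.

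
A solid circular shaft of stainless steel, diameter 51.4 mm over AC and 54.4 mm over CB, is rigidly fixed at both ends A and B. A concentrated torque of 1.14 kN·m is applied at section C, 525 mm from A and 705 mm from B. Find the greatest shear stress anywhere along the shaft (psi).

Compatibility: T_A·a/J_AC = T_B·b/J_CB with T_A + T_B = T₀.
J_AC = 6.85×10^-7 m⁴, J_CB = 8.60×10^-7 m⁴, so T_A = T₀·(J_AC/a)/((J_AC/a)+(J_CB/b)) = 589.3 N·m, T_B = 550.7 N·m.
τ in each portion: τ_AC = 2.21×10^7 Pa, τ_CB = 1.74×10^7 Pa; maximum is in AC.
τ_max = T_AC·r/J = 589.3·0.0257/6.85×10^-7 = 2.210×10^7 Pa.

3210 psi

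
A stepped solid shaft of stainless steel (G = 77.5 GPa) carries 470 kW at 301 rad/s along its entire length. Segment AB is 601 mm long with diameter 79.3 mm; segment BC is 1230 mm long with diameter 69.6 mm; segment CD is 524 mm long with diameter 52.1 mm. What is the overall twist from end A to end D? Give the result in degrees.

1.63°

ω = 301 rad/s, so T = P/ω = 470×10³ / 301.0 = 1561 N·m.
J_AB = π(0.0793)⁴/32 = 3.88×10^-6 m⁴; J_BC = π(0.0696)⁴/32 = 2.30×10^-6 m⁴; J_CD = π(0.0521)⁴/32 = 7.23×10^-7 m⁴.
θ = (T/G)·Σ L_i/J_i = (1561/77.5×10⁹)·(0.601/3.88×10^-6 + 1.23/2.30×10^-6 + 0.524/7.23×10^-7) = 0.02847 rad.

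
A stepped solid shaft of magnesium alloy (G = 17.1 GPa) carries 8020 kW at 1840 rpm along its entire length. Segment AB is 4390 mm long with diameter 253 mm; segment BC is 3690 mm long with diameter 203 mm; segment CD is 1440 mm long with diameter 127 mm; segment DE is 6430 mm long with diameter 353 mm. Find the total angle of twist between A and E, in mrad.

228 mrad

ω = 2π·1840/60 = 192.7 rad/s, so T = P/ω = 8020×10³ / 192.7 = 41620 N·m.
J_AB = π(0.253)⁴/32 = 4.02×10^-4 m⁴; J_BC = π(0.203)⁴/32 = 1.67×10^-4 m⁴; J_CD = π(0.127)⁴/32 = 2.55×10^-5 m⁴; J_DE = π(0.353)⁴/32 = 1.52×10^-3 m⁴.
θ = (T/G)·Σ L_i/J_i = (41620/17.1×10⁹)·(4.39/4.02×10^-4 + 3.69/1.67×10^-4 + 1.44/2.55×10^-5 + 6.43/1.52×10^-3) = 0.2279 rad.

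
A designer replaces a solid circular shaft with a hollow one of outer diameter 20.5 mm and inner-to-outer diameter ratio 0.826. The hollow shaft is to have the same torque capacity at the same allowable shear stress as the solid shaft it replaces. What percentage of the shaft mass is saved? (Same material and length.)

51.8 %

Equal τ_max and T ⇒ the solid shaft needs d_s³ = d_o³(1−k⁴), so d_s = 20.5·(1−0.826⁴)^(1/3) = 16.64 mm.
Area ratio A_h/A_s = d_o²(1−k²)/d_s² = (1−k²)/(1−k⁴)^(2/3) = 0.4824.
Mass saving = 1 − 0.4824 = 51.8 %.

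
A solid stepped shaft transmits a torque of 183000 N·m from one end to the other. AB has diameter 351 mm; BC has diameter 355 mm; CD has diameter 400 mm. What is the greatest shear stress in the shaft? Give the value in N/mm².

21.6 N/mm²

Under the same torque, τ_max = 16T/(πd³) is largest where d is smallest — segment AB (d = 351 mm).
τ_max = 16·183000/(π·(0.351)³) = 2.155×10^7 Pa.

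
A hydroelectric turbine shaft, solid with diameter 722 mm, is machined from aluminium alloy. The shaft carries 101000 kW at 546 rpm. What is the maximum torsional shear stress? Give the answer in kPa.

ω = 2π·546/60 = 57.18 rad/s, so T = P/ω = 101000×10³ / 57.18 = 1.766e6 N·m.
J = πd⁴/32 = π(0.722)⁴/32 = 0.02668 m⁴.
τ_max = T·r/J = 1.766e6 × 0.361 / 0.02668 = 2.390×10^7 Pa.

23900 kPa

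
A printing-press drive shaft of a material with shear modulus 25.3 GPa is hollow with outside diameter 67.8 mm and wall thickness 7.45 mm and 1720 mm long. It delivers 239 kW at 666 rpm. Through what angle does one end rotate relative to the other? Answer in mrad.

ω = 2π·666/60 = 69.74 rad/s, so T = P/ω = 239×10³ / 69.74 = 3427 N·m.
J = π(d_o⁴ − d_i⁴)/32 = π(0.0678⁴ − 0.0529⁴)/32 = 1.306×10^-6 m⁴.
θ = T·L/(G·J) = 3427 × 1.72 / (25.3×10⁹ × 1.306×10^-6) = 0.1784 rad.

178 mrad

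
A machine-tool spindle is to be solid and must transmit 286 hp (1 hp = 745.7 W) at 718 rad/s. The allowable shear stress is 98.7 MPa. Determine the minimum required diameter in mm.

ω = 718 rad/s, so T = P/ω = 286×745.7 / 718.0 = 297.0 N·m.
For a solid shaft τ_max = 16T/(πd³), so d = (16T/(π τ_allow))^(1/3) = (16·297.0/(π·9.87×10^7))^(1/3) = 0.02484 m.

24.8 mm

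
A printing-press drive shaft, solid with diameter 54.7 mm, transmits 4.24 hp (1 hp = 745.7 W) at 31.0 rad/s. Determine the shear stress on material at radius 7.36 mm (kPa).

ω = 31.0 rad/s, so T = P/ω = 4.24×745.7 / 31.00 = 102.0 N·m.
J = πd⁴/32 = π(0.0547)⁴/32 = 8.789×10^-7 m⁴.
Shear stress varies linearly with radius: τ = T·r/J = 102.0 × 0.00736 / 8.789×10^-7 = 8.541×10^5 Pa.

854 kPa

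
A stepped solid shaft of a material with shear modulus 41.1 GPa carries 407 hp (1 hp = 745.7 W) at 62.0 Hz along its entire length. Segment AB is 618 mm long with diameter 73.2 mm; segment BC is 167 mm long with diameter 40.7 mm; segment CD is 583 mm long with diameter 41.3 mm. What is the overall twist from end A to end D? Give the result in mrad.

ω = 2π·62.0 = 389.6 rad/s, so T = P/ω = 407×745.7 / 389.6 = 779.1 N·m.
J_AB = π(0.0732)⁴/32 = 2.82×10^-6 m⁴; J_BC = π(0.0407)⁴/32 = 2.69×10^-7 m⁴; J_CD = π(0.0413)⁴/32 = 2.86×10^-7 m⁴.
θ = (T/G)·Σ L_i/J_i = (779.1/41.1×10⁹)·(0.618/2.82×10^-6 + 0.167/2.69×10^-7 + 0.583/2.86×10^-7) = 0.05460 rad.

54.6 mrad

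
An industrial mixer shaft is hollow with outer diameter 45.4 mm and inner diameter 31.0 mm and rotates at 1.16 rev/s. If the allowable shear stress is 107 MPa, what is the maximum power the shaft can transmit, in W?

11200 W

J = π(d_o⁴ − d_i⁴)/32 = π(0.0454⁴ − 0.0310⁴)/32 = 3.264×10^-7 m⁴.
T_max = τ_allow·J/r = 1.07×10^8 × 3.264×10^-7 / 0.0227 = 1539 N·m.
ω = 2π·1.16 = 7.288 rad/s, so P_max = T_max·ω = 1.121×10^4 W.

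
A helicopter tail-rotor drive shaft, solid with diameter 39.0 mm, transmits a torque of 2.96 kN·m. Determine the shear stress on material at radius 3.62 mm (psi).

J = πd⁴/32 = π(0.0390)⁴/32 = 2.271×10^-7 m⁴.
Shear stress varies linearly with radius: τ = T·r/J = 2960 × 0.00362 / 2.271×10^-7 = 4.718×10^7 Pa.

6840 psi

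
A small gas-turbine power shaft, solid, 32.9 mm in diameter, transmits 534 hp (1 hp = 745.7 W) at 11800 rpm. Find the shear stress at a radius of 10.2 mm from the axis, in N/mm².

28.6 N/mm²

ω = 2π·11800/60 = 1236 rad/s, so T = P/ω = 534×745.7 / 1236 = 322.3 N·m.
J = πd⁴/32 = π(0.0329)⁴/32 = 1.150×10^-7 m⁴.
Shear stress varies linearly with radius: τ = T·r/J = 322.3 × 0.0102 / 1.150×10^-7 = 2.858×10^7 Pa.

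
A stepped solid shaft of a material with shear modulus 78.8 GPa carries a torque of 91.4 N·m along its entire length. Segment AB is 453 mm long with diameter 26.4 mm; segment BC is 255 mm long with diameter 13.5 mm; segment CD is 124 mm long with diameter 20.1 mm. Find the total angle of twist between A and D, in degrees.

J_AB = π(0.0264)⁴/32 = 4.77×10^-8 m⁴; J_BC = π(0.0135)⁴/32 = 3.26×10^-9 m⁴; J_CD = π(0.0201)⁴/32 = 1.60×10^-8 m⁴.
θ = (T/G)·Σ L_i/J_i = (91.40/78.8×10⁹)·(0.453/4.77×10^-8 + 0.255/3.26×10^-9 + 0.124/1.60×10^-8) = 0.1107 rad.

6.34°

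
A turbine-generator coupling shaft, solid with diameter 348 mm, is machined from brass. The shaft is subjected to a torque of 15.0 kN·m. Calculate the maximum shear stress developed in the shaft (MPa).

1.81 MPa

J = πd⁴/32 = π(0.348)⁴/32 = 1.440×10^-3 m⁴.
τ_max = T·r/J = 15000 × 0.174 / 1.440×10^-3 = 1.813×10^6 Pa.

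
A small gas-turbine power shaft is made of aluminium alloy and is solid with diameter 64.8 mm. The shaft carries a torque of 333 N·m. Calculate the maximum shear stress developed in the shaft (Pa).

J = πd⁴/32 = π(0.0648)⁴/32 = 1.731×10^-6 m⁴.
τ_max = T·r/J = 333.0 × 0.0324 / 1.731×10^-6 = 6.233×10^6 Pa.

6.23e6 Pa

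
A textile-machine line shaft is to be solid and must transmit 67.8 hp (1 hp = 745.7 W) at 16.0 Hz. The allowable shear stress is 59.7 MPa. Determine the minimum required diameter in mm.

35.0 mm

ω = 2π·16.0 = 100.5 rad/s, so T = P/ω = 67.8×745.7 / 100.5 = 502.9 N·m.
For a solid shaft τ_max = 16T/(πd³), so d = (16T/(π τ_allow))^(1/3) = (16·502.9/(π·5.97×10^7))^(1/3) = 0.03501 m.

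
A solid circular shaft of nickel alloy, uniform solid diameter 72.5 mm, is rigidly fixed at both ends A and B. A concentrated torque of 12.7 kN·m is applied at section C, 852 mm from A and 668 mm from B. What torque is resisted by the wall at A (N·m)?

5580 N·m

With uniform GJ and both ends fixed, compatibility θ_AC = θ_CB gives T_A·a = T_B·b, together with T_A + T_B = T₀.
T_A = T₀·b/(a+b) = 12700·668/1520 = 5581 N·m; T_B = 7119 N·m.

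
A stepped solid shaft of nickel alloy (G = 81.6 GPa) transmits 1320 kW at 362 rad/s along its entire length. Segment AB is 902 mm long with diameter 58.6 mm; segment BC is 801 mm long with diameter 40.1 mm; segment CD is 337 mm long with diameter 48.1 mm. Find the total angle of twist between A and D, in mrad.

ω = 362 rad/s, so T = P/ω = 1320×10³ / 362.0 = 3646 N·m.
J_AB = π(0.0586)⁴/32 = 1.16×10^-6 m⁴; J_BC = π(0.0401)⁴/32 = 2.54×10^-7 m⁴; J_CD = π(0.0481)⁴/32 = 5.26×10^-7 m⁴.
θ = (T/G)·Σ L_i/J_i = (3646/81.6×10⁹)·(0.902/1.16×10^-6 + 0.801/2.54×10^-7 + 0.337/5.26×10^-7) = 0.2045 rad.

204 mrad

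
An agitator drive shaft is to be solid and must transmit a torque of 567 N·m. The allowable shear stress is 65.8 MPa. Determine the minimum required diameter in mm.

35.3 mm

For a solid shaft τ_max = 16T/(πd³), so d = (16T/(π τ_allow))^(1/3) = (16·567.0/(π·6.58×10^7))^(1/3) = 0.03527 m.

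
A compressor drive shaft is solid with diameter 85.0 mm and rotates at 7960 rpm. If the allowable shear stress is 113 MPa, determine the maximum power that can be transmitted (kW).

J = πd⁴/32 = π(0.0850)⁴/32 = 5.125×10^-6 m⁴.
T_max = τ_allow·J/r = 1.13×10^8 × 5.125×10^-6 / 0.0425 = 13630 N·m.
ω = 2π·7960/60 = 833.6 rad/s, so P_max = T_max·ω = 1.136×10^7 W.

11400 kW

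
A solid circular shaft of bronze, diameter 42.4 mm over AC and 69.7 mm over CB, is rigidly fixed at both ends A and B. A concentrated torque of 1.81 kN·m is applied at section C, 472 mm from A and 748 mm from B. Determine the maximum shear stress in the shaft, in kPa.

Compatibility: T_A·a/J_AC = T_B·b/J_CB with T_A + T_B = T₀.
J_AC = 3.17×10^-7 m⁴, J_CB = 2.32×10^-6 m⁴, so T_A = T₀·(J_AC/a)/((J_AC/a)+(J_CB/b)) = 322.8 N·m, T_B = 1487 N·m.
τ in each portion: τ_AC = 2.16×10^7 Pa, τ_CB = 2.24×10^7 Pa; maximum is in CB.
τ_max = T_CB·r/J = 1487·0.0348/2.32×10^-6 = 2.237×10^7 Pa.

22400 kPa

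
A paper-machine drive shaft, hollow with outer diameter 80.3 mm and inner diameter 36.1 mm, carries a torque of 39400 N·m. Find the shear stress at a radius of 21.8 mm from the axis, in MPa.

J = π(d_o⁴ − d_i⁴)/32 = π(0.0803⁴ − 0.0361⁴)/32 = 3.915×10^-6 m⁴.
Shear stress varies linearly with radius: τ = T·r/J = 39400 × 0.0218 / 3.915×10^-6 = 2.194×10^8 Pa.

219 MPa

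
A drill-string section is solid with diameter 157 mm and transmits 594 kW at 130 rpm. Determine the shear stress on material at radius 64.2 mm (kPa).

47000 kPa

ω = 2π·130/60 = 13.61 rad/s, so T = P/ω = 594×10³ / 13.61 = 43630 N·m.
J = πd⁴/32 = π(0.157)⁴/32 = 5.965×10^-5 m⁴.
Shear stress varies linearly with radius: τ = T·r/J = 43630 × 0.0642 / 5.965×10^-5 = 4.696×10^7 Pa.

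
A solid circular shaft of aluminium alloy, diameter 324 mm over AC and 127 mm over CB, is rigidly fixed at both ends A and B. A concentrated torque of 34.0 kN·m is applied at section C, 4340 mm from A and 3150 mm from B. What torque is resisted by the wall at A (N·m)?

32900 N·m

Compatibility: T_A·a/J_AC = T_B·b/J_CB with T_A + T_B = T₀.
J_AC = 1.08×10^-3 m⁴, J_CB = 2.55×10^-5 m⁴, so T_A = T₀·(J_AC/a)/((J_AC/a)+(J_CB/b)) = 32930 N·m, T_B = 1071 N·m.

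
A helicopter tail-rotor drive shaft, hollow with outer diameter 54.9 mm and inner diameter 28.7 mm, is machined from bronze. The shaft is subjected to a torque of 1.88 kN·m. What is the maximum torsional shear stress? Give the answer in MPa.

62.5 MPa

J = π(d_o⁴ − d_i⁴)/32 = π(0.0549⁴ − 0.0287⁴)/32 = 8.252×10^-7 m⁴.
τ_max = T·r/J = 1880 × 0.0274 / 8.252×10^-7 = 6.253×10^7 Pa.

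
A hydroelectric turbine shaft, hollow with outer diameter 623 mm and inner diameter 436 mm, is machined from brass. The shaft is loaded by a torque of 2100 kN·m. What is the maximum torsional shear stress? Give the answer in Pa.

5.82e7 Pa

J = π(d_o⁴ − d_i⁴)/32 = π(0.623⁴ − 0.436⁴)/32 = 0.01124 m⁴.
τ_max = T·r/J = 2.100e6 × 0.311 / 0.01124 = 5.819×10^7 Pa.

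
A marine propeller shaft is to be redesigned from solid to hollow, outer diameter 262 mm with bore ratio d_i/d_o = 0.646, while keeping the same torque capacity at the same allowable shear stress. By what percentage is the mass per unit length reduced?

33.8 %

Equal τ_max and T ⇒ the solid shaft needs d_s³ = d_o³(1−k⁴), so d_s = 262·(1−0.646⁴)^(1/3) = 245.8 mm.
Area ratio A_h/A_s = d_o²(1−k²)/d_s² = (1−k²)/(1−k⁴)^(2/3) = 0.6620.
Mass saving = 1 − 0.6620 = 33.8 %.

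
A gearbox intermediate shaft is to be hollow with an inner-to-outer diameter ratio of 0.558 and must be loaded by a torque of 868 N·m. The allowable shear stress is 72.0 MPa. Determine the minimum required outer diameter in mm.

For a hollow shaft with d_i/d_o = 0.558: τ_max = 16T/(π d_o³ (1−k⁴)), so d_o = [16T/(π τ_allow (1−k⁴))]^(1/3) = [16·868.0/(π·7.20×10^7·0.9031)]^(1/3) = 0.04081 m.

40.8 mm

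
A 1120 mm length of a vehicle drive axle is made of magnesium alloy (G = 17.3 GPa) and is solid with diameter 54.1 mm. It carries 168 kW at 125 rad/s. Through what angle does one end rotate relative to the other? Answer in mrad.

ω = 125 rad/s, so T = P/ω = 168×10³ / 125.0 = 1344 N·m.
J = πd⁴/32 = π(0.0541)⁴/32 = 8.410×10^-7 m⁴.
θ = T·L/(G·J) = 1344 × 1.12 / (17.3×10⁹ × 8.410×10^-7) = 0.1035 rad.

103 mrad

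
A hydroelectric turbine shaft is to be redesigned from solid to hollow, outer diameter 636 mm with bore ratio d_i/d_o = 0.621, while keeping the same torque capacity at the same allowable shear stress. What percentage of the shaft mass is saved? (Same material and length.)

Equal τ_max and T ⇒ the solid shaft needs d_s³ = d_o³(1−k⁴), so d_s = 636·(1−0.621⁴)^(1/3) = 602.8 mm.
Area ratio A_h/A_s = d_o²(1−k²)/d_s² = (1−k²)/(1−k⁴)^(2/3) = 0.6840.
Mass saving = 1 − 0.6840 = 31.6 %.

31.6 %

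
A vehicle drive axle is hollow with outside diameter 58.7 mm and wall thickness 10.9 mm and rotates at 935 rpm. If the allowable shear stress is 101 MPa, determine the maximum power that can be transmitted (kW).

J = π(d_o⁴ − d_i⁴)/32 = π(0.0587⁴ − 0.0369⁴)/32 = 9.836×10^-7 m⁴.
T_max = τ_allow·J/r = 1.01×10^8 × 9.836×10^-7 / 0.0294 = 3385 N·m.
ω = 2π·935/60 = 97.91 rad/s, so P_max = T_max·ω = 3.314×10^5 W.

331 kW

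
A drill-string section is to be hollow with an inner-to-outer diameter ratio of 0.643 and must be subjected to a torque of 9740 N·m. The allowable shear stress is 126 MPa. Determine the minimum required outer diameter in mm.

For a hollow shaft with d_i/d_o = 0.643: τ_max = 16T/(π d_o³ (1−k⁴)), so d_o = [16T/(π τ_allow (1−k⁴))]^(1/3) = [16·9740/(π·1.26×10^8·0.8291)]^(1/3) = 0.07802 m.

78.0 mm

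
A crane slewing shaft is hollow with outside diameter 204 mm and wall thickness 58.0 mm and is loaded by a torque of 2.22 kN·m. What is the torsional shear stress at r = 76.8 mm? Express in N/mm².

J = π(d_o⁴ − d_i⁴)/32 = π(0.204⁴ − 0.0880⁴)/32 = 1.641×10^-4 m⁴.
Shear stress varies linearly with radius: τ = T·r/J = 2220 × 0.0768 / 1.641×10^-4 = 1.039×10^6 Pa.

1.04 N/mm²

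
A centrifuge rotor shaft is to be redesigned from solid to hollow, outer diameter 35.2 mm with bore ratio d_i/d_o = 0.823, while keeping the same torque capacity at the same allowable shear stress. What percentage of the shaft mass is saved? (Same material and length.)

Equal τ_max and T ⇒ the solid shaft needs d_s³ = d_o³(1−k⁴), so d_s = 35.2·(1−0.823⁴)^(1/3) = 28.69 mm.
Area ratio A_h/A_s = d_o²(1−k²)/d_s² = (1−k²)/(1−k⁴)^(2/3) = 0.4859.
Mass saving = 1 − 0.4859 = 51.4 %.

51.4 %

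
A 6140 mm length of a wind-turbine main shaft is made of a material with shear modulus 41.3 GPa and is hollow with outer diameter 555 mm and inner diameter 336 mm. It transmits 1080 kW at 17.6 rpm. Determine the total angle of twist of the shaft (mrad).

10.8 mrad

ω = 2π·17.6/60 = 1.843 rad/s, so T = P/ω = 1080×10³ / 1.843 = 586000 N·m.
J = π(d_o⁴ − d_i⁴)/32 = π(0.555⁴ − 0.336⁴)/32 = 8.063×10^-3 m⁴.
θ = T·L/(G·J) = 586000 × 6.14 / (41.3×10⁹ × 8.063×10^-3) = 0.01080 rad.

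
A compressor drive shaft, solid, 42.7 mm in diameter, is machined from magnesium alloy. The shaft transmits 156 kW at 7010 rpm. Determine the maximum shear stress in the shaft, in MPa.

ω = 2π·7010/60 = 734.1 rad/s, so T = P/ω = 156×10³ / 734.1 = 212.5 N·m.
J = πd⁴/32 = π(0.0427)⁴/32 = 3.264×10^-7 m⁴.
τ_max = T·r/J = 212.5 × 0.0214 / 3.264×10^-7 = 1.390×10^7 Pa.

13.9 MPa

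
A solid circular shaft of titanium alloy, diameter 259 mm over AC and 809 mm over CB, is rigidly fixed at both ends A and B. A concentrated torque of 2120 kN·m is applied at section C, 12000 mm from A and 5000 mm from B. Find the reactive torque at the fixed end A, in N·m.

9240 N·m

Compatibility: T_A·a/J_AC = T_B·b/J_CB with T_A + T_B = T₀.
J_AC = 4.42×10^-4 m⁴, J_CB = 0.0421 m⁴, so T_A = T₀·(J_AC/a)/((J_AC/a)+(J_CB/b)) = 9239 N·m, T_B = 2.111e6 N·m.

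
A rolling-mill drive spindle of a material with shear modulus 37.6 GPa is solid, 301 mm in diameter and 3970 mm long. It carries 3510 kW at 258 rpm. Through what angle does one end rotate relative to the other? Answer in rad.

0.0170 rad

ω = 2π·258/60 = 27.02 rad/s, so T = P/ω = 3510×10³ / 27.02 = 129900 N·m.
J = πd⁴/32 = π(0.301)⁴/32 = 8.059×10^-4 m⁴.
θ = T·L/(G·J) = 129900 × 3.97 / (37.6×10⁹ × 8.059×10^-4) = 0.01702 rad.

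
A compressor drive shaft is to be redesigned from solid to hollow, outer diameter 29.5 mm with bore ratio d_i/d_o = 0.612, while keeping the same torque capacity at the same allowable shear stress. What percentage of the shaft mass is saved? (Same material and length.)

Equal τ_max and T ⇒ the solid shaft needs d_s³ = d_o³(1−k⁴), so d_s = 29.5·(1−0.612⁴)^(1/3) = 28.05 mm.
Area ratio A_h/A_s = d_o²(1−k²)/d_s² = (1−k²)/(1−k⁴)^(2/3) = 0.6918.
Mass saving = 1 − 0.6918 = 30.8 %.

30.8 %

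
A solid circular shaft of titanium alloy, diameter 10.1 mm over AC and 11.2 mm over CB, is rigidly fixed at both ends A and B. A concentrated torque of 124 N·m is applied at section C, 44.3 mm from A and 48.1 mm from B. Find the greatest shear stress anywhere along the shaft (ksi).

Compatibility: T_A·a/J_AC = T_B·b/J_CB with T_A + T_B = T₀.
J_AC = 1.02×10^-9 m⁴, J_CB = 1.54×10^-9 m⁴, so T_A = T₀·(J_AC/a)/((J_AC/a)+(J_CB/b)) = 51.83 N·m, T_B = 72.17 N·m.
τ in each portion: τ_AC = 2.56×10^8 Pa, τ_CB = 2.62×10^8 Pa; maximum is in CB.
τ_max = T_CB·r/J = 72.17·0.00560/1.54×10^-9 = 2.616×10^8 Pa.

37.9 ksi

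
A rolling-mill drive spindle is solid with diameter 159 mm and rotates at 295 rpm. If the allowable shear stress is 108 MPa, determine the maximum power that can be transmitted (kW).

2630 kW

J = πd⁴/32 = π(0.159)⁴/32 = 6.275×10^-5 m⁴.
T_max = τ_allow·J/r = 1.08×10^8 × 6.275×10^-5 / 0.0795 = 85240 N·m.
ω = 2π·295/60 = 30.89 rad/s, so P_max = T_max·ω = 2.633×10^6 W.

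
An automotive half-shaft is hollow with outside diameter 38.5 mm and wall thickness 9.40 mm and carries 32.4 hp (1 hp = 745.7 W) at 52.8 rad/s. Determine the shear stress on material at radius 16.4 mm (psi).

5420 psi

ω = 52.8 rad/s, so T = P/ω = 32.4×745.7 / 52.80 = 457.6 N·m.
J = π(d_o⁴ − d_i⁴)/32 = π(0.0385⁴ − 0.0197⁴)/32 = 2.009×10^-7 m⁴.
Shear stress varies linearly with radius: τ = T·r/J = 457.6 × 0.0164 / 2.009×10^-7 = 3.735×10^7 Pa.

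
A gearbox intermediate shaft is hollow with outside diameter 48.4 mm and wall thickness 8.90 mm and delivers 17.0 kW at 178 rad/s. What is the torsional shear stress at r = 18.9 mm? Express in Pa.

ω = 178 rad/s, so T = P/ω = 17.0×10³ / 178.0 = 95.51 N·m.
J = π(d_o⁴ − d_i⁴)/32 = π(0.0484⁴ − 0.0306⁴)/32 = 4.527×10^-7 m⁴.
Shear stress varies linearly with radius: τ = T·r/J = 95.51 × 0.0189 / 4.527×10^-7 = 3.988×10^6 Pa.

3.99e6 Pa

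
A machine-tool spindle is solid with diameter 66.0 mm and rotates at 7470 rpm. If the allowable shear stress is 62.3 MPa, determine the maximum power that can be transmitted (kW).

J = πd⁴/32 = π(0.0660)⁴/32 = 1.863×10^-6 m⁴.
T_max = τ_allow·J/r = 6.23×10^7 × 1.863×10^-6 / 0.0330 = 3517 N·m.
ω = 2π·7470/60 = 782.3 rad/s, so P_max = T_max·ω = 2.751×10^6 W.

2750 kW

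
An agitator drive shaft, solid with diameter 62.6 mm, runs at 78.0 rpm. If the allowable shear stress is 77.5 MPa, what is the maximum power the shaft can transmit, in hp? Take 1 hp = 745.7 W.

J = πd⁴/32 = π(0.0626)⁴/32 = 1.508×10^-6 m⁴.
T_max = τ_allow·J/r = 7.75×10^7 × 1.508×10^-6 / 0.0313 = 3733 N·m.
ω = 2π·78.0/60 = 8.168 rad/s, so P_max = T_max·ω = 3.049×10^4 W.

40.9 hp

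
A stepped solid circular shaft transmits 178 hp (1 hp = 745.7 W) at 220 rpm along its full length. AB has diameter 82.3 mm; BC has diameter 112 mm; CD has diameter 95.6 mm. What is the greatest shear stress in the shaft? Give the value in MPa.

ω = 2π·220/60 = 23.04 rad/s, so T = P/ω = 178×745.7 / 23.04 = 5761 N·m.
Under the same torque, τ_max = 16T/(πd³) is largest where d is smallest — segment AB (d = 82.3 mm).
τ_max = 16·5761/(π·(0.0823)³) = 5.264×10^7 Pa.

52.6 MPa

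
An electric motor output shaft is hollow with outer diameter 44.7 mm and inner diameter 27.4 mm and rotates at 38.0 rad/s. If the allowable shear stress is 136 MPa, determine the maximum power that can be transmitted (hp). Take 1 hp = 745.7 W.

J = π(d_o⁴ − d_i⁴)/32 = π(0.0447⁴ − 0.0274⁴)/32 = 3.366×10^-7 m⁴.
T_max = τ_allow·J/r = 1.36×10^8 × 3.366×10^-7 / 0.0224 = 2048 N·m.
ω = 38.0 rad/s, so P_max = T_max·ω = 7.784×10^4 W.

104 hp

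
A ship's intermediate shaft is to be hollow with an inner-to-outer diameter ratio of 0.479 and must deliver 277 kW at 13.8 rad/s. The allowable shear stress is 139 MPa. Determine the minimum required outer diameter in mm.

91.9 mm

ω = 13.8 rad/s, so T = P/ω = 277×10³ / 13.80 = 20070 N·m.
For a hollow shaft with d_i/d_o = 0.479: τ_max = 16T/(π d_o³ (1−k⁴)), so d_o = [16T/(π τ_allow (1−k⁴))]^(1/3) = [16·20070/(π·1.39×10^8·0.9474)]^(1/3) = 0.09191 m.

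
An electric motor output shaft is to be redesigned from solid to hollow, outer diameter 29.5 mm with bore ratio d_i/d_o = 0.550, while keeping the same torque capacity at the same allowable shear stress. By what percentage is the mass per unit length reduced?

Equal τ_max and T ⇒ the solid shaft needs d_s³ = d_o³(1−k⁴), so d_s = 29.5·(1−0.550⁴)^(1/3) = 28.57 mm.
Area ratio A_h/A_s = d_o²(1−k²)/d_s² = (1−k²)/(1−k⁴)^(2/3) = 0.7436.
Mass saving = 1 − 0.7436 = 25.6 %.

25.6 %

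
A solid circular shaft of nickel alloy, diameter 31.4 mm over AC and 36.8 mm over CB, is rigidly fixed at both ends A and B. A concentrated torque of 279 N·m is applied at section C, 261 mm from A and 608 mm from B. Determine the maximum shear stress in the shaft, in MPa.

25.4 MPa

Compatibility: T_A·a/J_AC = T_B·b/J_CB with T_A + T_B = T₀.
J_AC = 9.54×10^-8 m⁴, J_CB = 1.80×10^-7 m⁴, so T_A = T₀·(J_AC/a)/((J_AC/a)+(J_CB/b)) = 154.2 N·m, T_B = 124.8 N·m.
τ in each portion: τ_AC = 2.54×10^7 Pa, τ_CB = 1.28×10^7 Pa; maximum is in AC.
τ_max = T_AC·r/J = 154.2·0.0157/9.54×10^-8 = 2.536×10^7 Pa.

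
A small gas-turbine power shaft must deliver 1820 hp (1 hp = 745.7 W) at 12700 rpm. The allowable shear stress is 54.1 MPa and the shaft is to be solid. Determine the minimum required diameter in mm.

45.8 mm

ω = 2π·12700/60 = 1330 rad/s, so T = P/ω = 1820×745.7 / 1330 = 1020 N·m.
For a solid shaft τ_max = 16T/(πd³), so d = (16T/(π τ_allow))^(1/3) = (16·1020/(π·5.41×10^7))^(1/3) = 0.04580 m.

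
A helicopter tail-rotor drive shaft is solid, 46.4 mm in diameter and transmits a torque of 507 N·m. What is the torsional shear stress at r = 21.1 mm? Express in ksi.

3.41 ksi

J = πd⁴/32 = π(0.0464)⁴/32 = 4.551×10^-7 m⁴.
Shear stress varies linearly with radius: τ = T·r/J = 507.0 × 0.0211 / 4.551×10^-7 = 2.351×10^7 Pa.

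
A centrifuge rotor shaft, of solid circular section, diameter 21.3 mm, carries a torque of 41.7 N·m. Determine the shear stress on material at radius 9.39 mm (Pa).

J = πd⁴/32 = π(0.0213)⁴/32 = 2.021×10^-8 m⁴.
Shear stress varies linearly with radius: τ = T·r/J = 41.70 × 0.00939 / 2.021×10^-8 = 1.938×10^7 Pa.

1.94e7 Pa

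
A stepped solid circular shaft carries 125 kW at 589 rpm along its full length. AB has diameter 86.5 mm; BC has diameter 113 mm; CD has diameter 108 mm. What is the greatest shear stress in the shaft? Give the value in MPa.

ω = 2π·589/60 = 61.68 rad/s, so T = P/ω = 125×10³ / 61.68 = 2027 N·m.
Under the same torque, τ_max = 16T/(πd³) is largest where d is smallest — segment AB (d = 86.5 mm).
τ_max = 16·2027/(π·(0.0865)³) = 1.595×10^7 Pa.

15.9 MPa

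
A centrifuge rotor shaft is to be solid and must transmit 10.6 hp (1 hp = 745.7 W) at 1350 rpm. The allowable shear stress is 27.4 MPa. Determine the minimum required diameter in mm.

ω = 2π·1350/60 = 141.4 rad/s, so T = P/ω = 10.6×745.7 / 141.4 = 55.91 N·m.
For a solid shaft τ_max = 16T/(πd³), so d = (16T/(π τ_allow))^(1/3) = (16·55.91/(π·2.74×10^7))^(1/3) = 0.02182 m.

21.8 mm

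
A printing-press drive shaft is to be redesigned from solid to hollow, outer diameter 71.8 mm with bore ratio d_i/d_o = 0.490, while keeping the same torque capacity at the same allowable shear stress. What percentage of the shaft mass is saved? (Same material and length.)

Equal τ_max and T ⇒ the solid shaft needs d_s³ = d_o³(1−k⁴), so d_s = 71.8·(1−0.490⁴)^(1/3) = 70.39 mm.
Area ratio A_h/A_s = d_o²(1−k²)/d_s² = (1−k²)/(1−k⁴)^(2/3) = 0.7906.
Mass saving = 1 − 0.7906 = 20.9 %.

20.9 %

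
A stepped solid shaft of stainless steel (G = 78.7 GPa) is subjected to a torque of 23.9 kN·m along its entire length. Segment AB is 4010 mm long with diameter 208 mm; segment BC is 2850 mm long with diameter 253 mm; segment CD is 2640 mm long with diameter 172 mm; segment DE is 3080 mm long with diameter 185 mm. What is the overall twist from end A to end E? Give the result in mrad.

26.2 mrad

J_AB = π(0.208)⁴/32 = 1.84×10^-4 m⁴; J_BC = π(0.253)⁴/32 = 4.02×10^-4 m⁴; J_CD = π(0.172)⁴/32 = 8.59×10^-5 m⁴; J_DE = π(0.185)⁴/32 = 1.15×10^-4 m⁴.
θ = (T/G)·Σ L_i/J_i = (23900/78.7×10⁹)·(4.01/1.84×10^-4 + 2.85/4.02×10^-4 + 2.64/8.59×10^-5 + 3.08/1.15×10^-4) = 0.02624 rad.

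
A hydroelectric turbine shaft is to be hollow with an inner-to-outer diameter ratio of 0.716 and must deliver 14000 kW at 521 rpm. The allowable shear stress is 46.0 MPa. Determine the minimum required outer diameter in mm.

ω = 2π·521/60 = 54.56 rad/s, so T = P/ω = 14000×10³ / 54.56 = 256600 N·m.
For a hollow shaft with d_i/d_o = 0.716: τ_max = 16T/(π d_o³ (1−k⁴)), so d_o = [16T/(π τ_allow (1−k⁴))]^(1/3) = [16·256600/(π·4.60×10^7·0.7372)]^(1/3) = 0.3378 m.

338 mm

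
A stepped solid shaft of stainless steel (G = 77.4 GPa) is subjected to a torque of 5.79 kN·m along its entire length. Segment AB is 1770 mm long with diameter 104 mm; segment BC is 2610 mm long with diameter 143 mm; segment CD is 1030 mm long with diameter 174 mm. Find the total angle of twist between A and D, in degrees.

0.982°

J_AB = π(0.104)⁴/32 = 1.15×10^-5 m⁴; J_BC = π(0.143)⁴/32 = 4.11×10^-5 m⁴; J_CD = π(0.174)⁴/32 = 9.00×10^-5 m⁴.
θ = (T/G)·Σ L_i/J_i = (5790/77.4×10⁹)·(1.77/1.15×10^-5 + 2.61/4.11×10^-5 + 1.03/9.00×10^-5) = 0.01714 rad.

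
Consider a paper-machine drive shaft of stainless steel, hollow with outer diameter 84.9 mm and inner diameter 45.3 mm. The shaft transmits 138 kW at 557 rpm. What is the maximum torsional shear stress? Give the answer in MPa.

21.4 MPa

ω = 2π·557/60 = 58.33 rad/s, so T = P/ω = 138×10³ / 58.33 = 2366 N·m.
J = π(d_o⁴ − d_i⁴)/32 = π(0.0849⁴ − 0.0453⁴)/32 = 4.687×10^-6 m⁴.
τ_max = T·r/J = 2366 × 0.0425 / 4.687×10^-6 = 2.143×10^7 Pa.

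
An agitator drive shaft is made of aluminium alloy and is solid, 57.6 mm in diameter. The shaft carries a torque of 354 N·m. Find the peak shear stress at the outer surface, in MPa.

9.43 MPa

J = πd⁴/32 = π(0.0576)⁴/32 = 1.081×10^-6 m⁴.
τ_max = T·r/J = 354.0 × 0.0288 / 1.081×10^-6 = 9.434×10^6 Pa.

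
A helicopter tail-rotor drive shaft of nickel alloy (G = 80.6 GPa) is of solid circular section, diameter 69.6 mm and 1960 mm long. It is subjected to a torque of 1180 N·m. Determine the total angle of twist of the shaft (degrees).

0.714°

J = πd⁴/32 = π(0.0696)⁴/32 = 2.304×10^-6 m⁴.
θ = T·L/(G·J) = 1180 × 1.96 / (80.6×10⁹ × 2.304×10^-6) = 0.01246 rad.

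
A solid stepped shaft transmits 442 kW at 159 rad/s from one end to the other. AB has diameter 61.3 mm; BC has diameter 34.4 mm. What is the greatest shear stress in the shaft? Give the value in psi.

ω = 159 rad/s, so T = P/ω = 442×10³ / 159.0 = 2780 N·m.
Under the same torque, τ_max = 16T/(πd³) is largest where d is smallest — segment BC (d = 34.4 mm).
τ_max = 16·2780/(π·(0.0344)³) = 3.478×10^8 Pa.

50400 psi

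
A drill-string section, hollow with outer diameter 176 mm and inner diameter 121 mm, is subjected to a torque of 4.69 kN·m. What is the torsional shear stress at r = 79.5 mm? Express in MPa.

5.10 MPa

J = π(d_o⁴ − d_i⁴)/32 = π(0.176⁴ − 0.121⁴)/32 = 7.316×10^-5 m⁴.
Shear stress varies linearly with radius: τ = T·r/J = 4690 × 0.0795 / 7.316×10^-5 = 5.097×10^6 Pa.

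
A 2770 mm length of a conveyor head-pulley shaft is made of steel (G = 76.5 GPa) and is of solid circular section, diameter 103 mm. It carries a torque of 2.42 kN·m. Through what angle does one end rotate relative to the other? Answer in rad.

0.00793 rad

J = πd⁴/32 = π(0.103)⁴/32 = 1.105×10^-5 m⁴.
θ = T·L/(G·J) = 2420 × 2.77 / (76.5×10⁹ × 1.105×10^-5) = 7.930×10^-3 rad.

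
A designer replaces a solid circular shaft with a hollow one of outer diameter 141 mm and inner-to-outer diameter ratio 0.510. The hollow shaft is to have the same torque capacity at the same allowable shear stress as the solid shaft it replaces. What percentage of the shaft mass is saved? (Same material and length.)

22.5 %

Equal τ_max and T ⇒ the solid shaft needs d_s³ = d_o³(1−k⁴), so d_s = 141·(1−0.510⁴)^(1/3) = 137.7 mm.
Area ratio A_h/A_s = d_o²(1−k²)/d_s² = (1−k²)/(1−k⁴)^(2/3) = 0.7753.
Mass saving = 1 − 0.7753 = 22.5 %.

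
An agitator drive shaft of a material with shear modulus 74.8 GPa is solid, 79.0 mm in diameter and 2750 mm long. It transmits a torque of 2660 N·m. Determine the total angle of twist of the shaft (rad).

J = πd⁴/32 = π(0.0790)⁴/32 = 3.824×10^-6 m⁴.
θ = T·L/(G·J) = 2660 × 2.75 / (74.8×10⁹ × 3.824×10^-6) = 0.02557 rad.

0.0256 rad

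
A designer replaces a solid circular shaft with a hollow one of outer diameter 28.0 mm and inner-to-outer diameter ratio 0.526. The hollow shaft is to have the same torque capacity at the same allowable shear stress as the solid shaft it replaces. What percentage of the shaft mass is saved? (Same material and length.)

23.7 %

Equal τ_max and T ⇒ the solid shaft needs d_s³ = d_o³(1−k⁴), so d_s = 28.0·(1−0.526⁴)^(1/3) = 27.27 mm.
Area ratio A_h/A_s = d_o²(1−k²)/d_s² = (1−k²)/(1−k⁴)^(2/3) = 0.7628.
Mass saving = 1 − 0.7628 = 23.7 %.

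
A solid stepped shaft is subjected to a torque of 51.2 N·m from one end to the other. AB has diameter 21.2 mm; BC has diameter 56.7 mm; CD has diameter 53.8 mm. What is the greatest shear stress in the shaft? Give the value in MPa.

27.4 MPa

Under the same torque, τ_max = 16T/(πd³) is largest where d is smallest — segment AB (d = 21.2 mm).
τ_max = 16·51.20/(π·(0.0212)³) = 2.737×10^7 Pa.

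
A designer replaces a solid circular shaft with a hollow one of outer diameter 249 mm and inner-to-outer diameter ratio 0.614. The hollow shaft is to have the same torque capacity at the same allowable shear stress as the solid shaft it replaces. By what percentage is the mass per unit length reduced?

31.0 %

Equal τ_max and T ⇒ the solid shaft needs d_s³ = d_o³(1−k⁴), so d_s = 249·(1−0.614⁴)^(1/3) = 236.6 mm.
Area ratio A_h/A_s = d_o²(1−k²)/d_s² = (1−k²)/(1−k⁴)^(2/3) = 0.6900.
Mass saving = 1 − 0.6900 = 31.0 %.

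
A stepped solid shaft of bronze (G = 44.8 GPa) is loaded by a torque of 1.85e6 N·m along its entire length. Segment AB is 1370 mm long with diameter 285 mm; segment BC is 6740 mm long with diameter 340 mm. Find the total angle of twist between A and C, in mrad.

299 mrad

J_AB = π(0.285)⁴/32 = 6.48×10^-4 m⁴; J_BC = π(0.340)⁴/32 = 1.31×10^-3 m⁴.
θ = (T/G)·Σ L_i/J_i = (1.850e6/44.8×10⁹)·(1.37/6.48×10^-4 + 6.74/1.31×10^-3) = 0.2995 rad.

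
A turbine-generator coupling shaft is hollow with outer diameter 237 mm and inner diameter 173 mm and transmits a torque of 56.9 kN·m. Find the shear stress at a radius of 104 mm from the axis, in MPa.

J = π(d_o⁴ − d_i⁴)/32 = π(0.237⁴ − 0.173⁴)/32 = 2.218×10^-4 m⁴.
Shear stress varies linearly with radius: τ = T·r/J = 56900 × 0.104 / 2.218×10^-4 = 2.668×10^7 Pa.

26.7 MPa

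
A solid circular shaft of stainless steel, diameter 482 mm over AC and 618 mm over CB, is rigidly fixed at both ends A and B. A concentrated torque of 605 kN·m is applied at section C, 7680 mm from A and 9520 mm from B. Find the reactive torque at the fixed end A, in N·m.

Compatibility: T_A·a/J_AC = T_B·b/J_CB with T_A + T_B = T₀.
J_AC = 5.30×10^-3 m⁴, J_CB = 0.0143 m⁴, so T_A = T₀·(J_AC/a)/((J_AC/a)+(J_CB/b)) = 190200 N·m, T_B = 414800 N·m.

190000 N·m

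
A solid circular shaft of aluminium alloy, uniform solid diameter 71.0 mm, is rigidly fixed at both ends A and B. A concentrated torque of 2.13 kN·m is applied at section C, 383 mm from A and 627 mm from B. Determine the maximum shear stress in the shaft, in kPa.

With uniform GJ and both ends fixed, compatibility θ_AC = θ_CB gives T_A·a = T_B·b, together with T_A + T_B = T₀.
T_A = T₀·b/(a+b) = 2130·627/1010 = 1322 N·m; T_B = 807.7 N·m.
τ in each portion: τ_AC = 1.88×10^7 Pa, τ_CB = 1.15×10^7 Pa; maximum is in AC.
τ_max = T_AC·r/J = 1322·0.0355/2.49×10^-6 = 1.882×10^7 Pa.

18800 kPa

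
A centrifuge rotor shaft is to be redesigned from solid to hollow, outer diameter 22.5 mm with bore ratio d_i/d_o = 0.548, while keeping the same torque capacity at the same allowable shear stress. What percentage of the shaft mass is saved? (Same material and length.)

25.5 %

Equal τ_max and T ⇒ the solid shaft needs d_s³ = d_o³(1−k⁴), so d_s = 22.5·(1−0.548⁴)^(1/3) = 21.80 mm.
Area ratio A_h/A_s = d_o²(1−k²)/d_s² = (1−k²)/(1−k⁴)^(2/3) = 0.7452.
Mass saving = 1 − 0.7452 = 25.5 %.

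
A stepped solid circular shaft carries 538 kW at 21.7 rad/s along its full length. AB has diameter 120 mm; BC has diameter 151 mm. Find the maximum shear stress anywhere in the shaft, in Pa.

7.31e7 Pa

ω = 21.7 rad/s, so T = P/ω = 538×10³ / 21.70 = 24790 N·m.
Under the same torque, τ_max = 16T/(πd³) is largest where d is smallest — segment AB (d = 120 mm).
τ_max = 16·24790/(π·(0.120)³) = 7.307×10^7 Pa.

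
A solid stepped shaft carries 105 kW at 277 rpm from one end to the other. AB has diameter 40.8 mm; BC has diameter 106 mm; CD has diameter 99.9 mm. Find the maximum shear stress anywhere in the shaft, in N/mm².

ω = 2π·277/60 = 29.01 rad/s, so T = P/ω = 105×10³ / 29.01 = 3620 N·m.
Under the same torque, τ_max = 16T/(πd³) is largest where d is smallest — segment AB (d = 40.8 mm).
τ_max = 16·3620/(π·(0.0408)³) = 2.714×10^8 Pa.

271 N/mm²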